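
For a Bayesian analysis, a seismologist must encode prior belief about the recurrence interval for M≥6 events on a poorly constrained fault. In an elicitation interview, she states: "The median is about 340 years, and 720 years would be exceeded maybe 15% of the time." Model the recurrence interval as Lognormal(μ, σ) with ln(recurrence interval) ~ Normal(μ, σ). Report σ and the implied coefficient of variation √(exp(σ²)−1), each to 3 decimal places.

σ ≈ 0.724, CV ≈ 0.830

If T ~ Lognormal(μ,σ) then ln T ~ Normal(μ,σ), so the p-quantile of ln T is μ + z_p·σ.
ln(340) = 5.829 and ln(720) = 6.579; z_{0.5} = 0, z_{0.85} = 1.036.
σ = (6.579 − 5.829)/(1.036 − (0)) = 0.724.
μ = 5.829 − (0)·0.724 = 5.829.
CV = √(exp(σ²)−1) = √(exp(0.5241)−1) = 0.830.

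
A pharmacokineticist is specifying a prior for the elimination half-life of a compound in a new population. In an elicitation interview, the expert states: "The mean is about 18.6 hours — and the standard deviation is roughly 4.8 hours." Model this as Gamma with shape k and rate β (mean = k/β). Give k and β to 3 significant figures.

For Gamma(k, rate β): mean = k/β, variance = k/β², so CV = 1/√k.
CV = SD/mean = 4.8/18.6 = 0.2581, hence k = 1/CV² = 15.
Then β = k/mean = 15/18.6 = 0.807.

k ≈ 15, β ≈ 0.807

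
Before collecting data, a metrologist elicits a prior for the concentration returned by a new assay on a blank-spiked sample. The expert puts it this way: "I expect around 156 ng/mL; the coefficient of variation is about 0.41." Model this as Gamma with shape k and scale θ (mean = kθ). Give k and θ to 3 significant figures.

k ≈ 5.95, θ ≈ 26.2

For Gamma(k, scale θ): mean = kθ, variance = kθ², so CV = 1/√k.
CV = 0.41, hence k = 1/CV² = 5.95.
Then θ = mean/k = 156/5.95 = 26.2.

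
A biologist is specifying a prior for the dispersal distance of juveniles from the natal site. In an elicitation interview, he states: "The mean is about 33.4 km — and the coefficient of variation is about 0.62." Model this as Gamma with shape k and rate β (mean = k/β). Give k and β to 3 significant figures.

For Gamma(k, rate β): mean = k/β, variance = k/β², so CV = 1/√k.
CV = 0.62, hence k = 1/CV² = 2.6.
Then β = k/mean = 2.6/33.4 = 0.0779.

k ≈ 2.6, β ≈ 0.0779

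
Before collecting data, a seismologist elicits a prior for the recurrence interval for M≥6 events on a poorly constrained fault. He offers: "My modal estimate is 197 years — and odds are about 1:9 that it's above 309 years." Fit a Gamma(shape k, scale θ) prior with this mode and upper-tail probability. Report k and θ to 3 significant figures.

k ≈ 10.2, θ ≈ 21.3

Gamma(k,θ) with k>1 has mode (k−1)θ, so θ = 197/(k−1).
Need P(X < 309) = 0.9 with θ tied to k this way. Start at k = 2, θ = 197: P(X<309) ≈ 0.465.
Too low — raise k to concentrate. Iterating converges to k ≈ 10.2.
Then θ = 197/(10.2−1) ≈ 21.3.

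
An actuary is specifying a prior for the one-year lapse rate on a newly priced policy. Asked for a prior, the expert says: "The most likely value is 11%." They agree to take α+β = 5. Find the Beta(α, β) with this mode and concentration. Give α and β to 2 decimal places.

For α,β > 1 the Beta mode is (α−1)/(α+β−2). With α+β = 5, the mode is (α−1)/3.
Set (α−1)/3 = 0.11 → α = 1 + 0.11·3 = 1.33.
β = 5 − α = 3.67.

α = 1.33, β = 3.67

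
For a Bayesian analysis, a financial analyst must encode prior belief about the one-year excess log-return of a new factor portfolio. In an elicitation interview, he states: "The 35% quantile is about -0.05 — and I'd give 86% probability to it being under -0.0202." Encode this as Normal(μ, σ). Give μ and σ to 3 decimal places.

μ = -0.042, σ = 0.020

The p-quantile of Normal(μ,σ) is μ + z_p·σ, with z_{0.35} = -0.3853 and z_{0.86} = 1.08.
Eliminate σ: μ = (z₂·x₁ − z₁·x₂)/(z₂ − z₁) = (1.08·-0.05 − (-0.3853)·-0.0202)/1.466 = -0.042.
Then σ = (x₂ − x₁)/(z₂ − z₁) = (-0.0202 − -0.05)/1.466 = 0.020.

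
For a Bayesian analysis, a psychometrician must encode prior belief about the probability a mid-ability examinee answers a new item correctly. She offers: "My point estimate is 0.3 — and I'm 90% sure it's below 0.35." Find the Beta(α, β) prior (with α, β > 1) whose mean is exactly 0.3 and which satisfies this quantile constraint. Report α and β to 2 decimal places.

α ≈ 42.26, β ≈ 98.60

With mean 0.3 fixed, write α = 0.3s, β = 0.7s where s = α+β.
Need P(θ < 0.35) = 0.9 under Beta(0.3s, 0.7s). Normal approximation: (q−m)/√(m(1−m)/s) ≈ z_{0.9} = 1.28, so s ≈ 0.3·0.7·(1.28)²/(0.35−0.3)² = 138.0.
At s = 138.0: P(θ<0.35) ≈ 0.898. Adjusting to match 0.9 gives s ≈ 140.86.
So α = 0.3·140.86 ≈ 42.26, β = 0.7·140.86 ≈ 98.60.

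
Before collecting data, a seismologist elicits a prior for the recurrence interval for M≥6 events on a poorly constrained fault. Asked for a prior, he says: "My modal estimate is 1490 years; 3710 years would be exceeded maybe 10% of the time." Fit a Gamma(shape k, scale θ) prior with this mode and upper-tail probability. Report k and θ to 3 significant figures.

k ≈ 3.31, θ ≈ 646

Gamma(k,θ) with k>1 has mode (k−1)θ, so θ = 1490/(k−1).
Need P(X < 3710) = 0.9 with θ tied to k this way. Start at k = 2, θ = 1490: P(X<3710) ≈ 0.711.
Too low — raise k to concentrate. Iterating converges to k ≈ 3.31.
Then θ = 1490/(3.31−1) ≈ 646.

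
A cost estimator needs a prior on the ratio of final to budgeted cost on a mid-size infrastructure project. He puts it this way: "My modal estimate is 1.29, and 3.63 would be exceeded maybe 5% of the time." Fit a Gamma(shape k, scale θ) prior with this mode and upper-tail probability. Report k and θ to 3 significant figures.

k ≈ 3.5, θ ≈ 0.516

Gamma(k,θ) with k>1 has mode (k−1)θ, so θ = 1.29/(k−1).
Need P(X < 3.63) = 0.95 with θ tied to k this way. Start at k = 2, θ = 1.29: P(X<3.63) ≈ 0.771.
Too low — raise k to concentrate. Iterating converges to k ≈ 3.5.
Then θ = 1.29/(3.5−1) ≈ 0.516.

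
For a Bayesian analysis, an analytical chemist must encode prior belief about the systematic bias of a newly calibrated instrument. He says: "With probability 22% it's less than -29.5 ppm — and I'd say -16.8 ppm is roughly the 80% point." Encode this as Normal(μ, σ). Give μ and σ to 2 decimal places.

μ = -23.42, σ = 7.87

For Normal(μ,σ), the p-quantile is μ + z_p·σ. Here z_{0.22} = -0.7722, z_{0.8} = 0.8416.
So -29.5 = μ − 0.7722σ and -16.8 = μ + 0.8416σ.
Subtracting: σ = (-16.8 − -29.5)/(0.8416 − (-0.7722)) = 7.87.
Then μ = -29.5 − (-0.7722)·7.87 = -23.42.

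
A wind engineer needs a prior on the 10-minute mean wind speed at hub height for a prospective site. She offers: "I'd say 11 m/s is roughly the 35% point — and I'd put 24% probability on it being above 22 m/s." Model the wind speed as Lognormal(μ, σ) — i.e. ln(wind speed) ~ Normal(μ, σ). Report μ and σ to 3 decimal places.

μ ≈ 2.643, σ ≈ 0.635

If T ~ Lognormal(μ,σ) then ln T ~ Normal(μ,σ), so the p-quantile of ln T is μ + z_p·σ.
ln(11) = 2.398 and ln(22) = 3.091; z_{0.35} = -0.3853, z_{0.76} = 0.7063.
σ = (3.091 − 2.398)/(0.7063 − (-0.3853)) = 0.635.
μ = 2.398 − (-0.3853)·0.635 = 2.643.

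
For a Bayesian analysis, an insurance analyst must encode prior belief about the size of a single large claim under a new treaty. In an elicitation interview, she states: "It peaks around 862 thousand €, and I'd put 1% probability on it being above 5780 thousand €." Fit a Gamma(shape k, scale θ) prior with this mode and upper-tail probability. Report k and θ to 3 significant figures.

Gamma(k,θ) with k>1 has mode (k−1)θ, so θ = 862/(k−1).
Need P(X < 5780) = 0.99 with θ tied to k this way. Start at k = 2, θ = 862: P(X<5780) ≈ 0.991.
Too high — lower k to spread out. Iterating converges to k ≈ 1.99.
Then θ = 862/(1.99−1) ≈ 874.

k ≈ 1.99, θ ≈ 874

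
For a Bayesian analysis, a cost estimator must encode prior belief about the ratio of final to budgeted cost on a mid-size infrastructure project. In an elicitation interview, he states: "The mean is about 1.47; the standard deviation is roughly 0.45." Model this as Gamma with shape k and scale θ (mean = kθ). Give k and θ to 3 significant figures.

For Gamma(k, scale θ): mean = kθ, variance = kθ², so CV = 1/√k.
CV = SD/mean = 0.45/1.47 = 0.3061, hence k = 1/CV² = 10.7.
Then θ = mean/k = 1.47/10.7 = 0.138.

k ≈ 10.7, θ ≈ 0.138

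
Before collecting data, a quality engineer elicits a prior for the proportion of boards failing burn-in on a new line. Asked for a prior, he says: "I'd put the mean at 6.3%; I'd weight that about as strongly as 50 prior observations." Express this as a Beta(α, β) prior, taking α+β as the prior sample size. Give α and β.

α = 3.15, β = 46.85

Under the effective-sample-size interpretation, Beta(α, β) has prior mean α/(α+β) and prior sample size α+β.
So α+β = 50 and α/(α+β) = 0.063, giving α = 0.063·50 = 3.15 and β = 50 − 3.15 = 46.85.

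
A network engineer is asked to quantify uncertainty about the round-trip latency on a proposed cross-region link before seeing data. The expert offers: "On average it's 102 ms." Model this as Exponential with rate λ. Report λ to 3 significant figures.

λ ≈ 0.0098

Exponential mean = 1/λ, so λ = 1/102.0 = 0.0098.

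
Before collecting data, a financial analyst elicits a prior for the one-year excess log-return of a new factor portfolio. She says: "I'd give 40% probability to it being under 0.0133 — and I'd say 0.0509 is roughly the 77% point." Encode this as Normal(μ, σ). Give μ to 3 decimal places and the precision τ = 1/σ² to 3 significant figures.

μ = 0.023, τ = 696

For Normal(μ,σ), the p-quantile is μ + z_p·σ. Here z_{0.4} = -0.2533, z_{0.77} = 0.7388.
So 0.0133 = μ − 0.2533σ and 0.0509 = μ + 0.7388σ.
Subtracting: σ = (0.0509 − 0.0133)/(0.7388 − (-0.2533)) = 0.038.
Then μ = 0.0133 − (-0.2533)·0.038 = 0.023.
Precision τ = 1/σ² = 1/0.0379² = 696.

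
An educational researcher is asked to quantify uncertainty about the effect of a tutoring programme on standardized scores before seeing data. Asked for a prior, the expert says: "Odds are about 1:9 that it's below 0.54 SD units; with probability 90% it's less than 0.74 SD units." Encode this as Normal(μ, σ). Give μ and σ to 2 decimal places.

The p-quantile of Normal(μ,σ) is μ + z_p·σ, with z_{0.1} = -1.282 and z_{0.9} = 1.282.
Eliminate σ: μ = (z₂·x₁ − z₁·x₂)/(z₂ − z₁) = (1.282·0.54 − (-1.282)·0.74)/2.563 = 0.64.
Then σ = (x₂ − x₁)/(z₂ − z₁) = (0.74 − 0.54)/2.563 = 0.08.

μ = 0.64, σ = 0.08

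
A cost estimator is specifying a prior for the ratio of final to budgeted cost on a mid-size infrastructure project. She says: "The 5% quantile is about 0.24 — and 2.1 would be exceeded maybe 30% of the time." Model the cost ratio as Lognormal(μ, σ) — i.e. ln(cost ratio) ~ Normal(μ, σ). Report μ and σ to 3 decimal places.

If T ~ Lognormal(μ,σ) then ln T ~ Normal(μ,σ), so the p-quantile of ln T is μ + z_p·σ.
ln(0.24) = -1.427 and ln(2.1) = 0.7419; z_{0.05} = -1.645, z_{0.7} = 0.5244.
σ = (0.7419 − -1.427)/(0.5244 − (-1.645)) = 1.000.
μ = -1.427 − (-1.645)·1.000 = 0.218.

μ ≈ 0.218, σ ≈ 1.000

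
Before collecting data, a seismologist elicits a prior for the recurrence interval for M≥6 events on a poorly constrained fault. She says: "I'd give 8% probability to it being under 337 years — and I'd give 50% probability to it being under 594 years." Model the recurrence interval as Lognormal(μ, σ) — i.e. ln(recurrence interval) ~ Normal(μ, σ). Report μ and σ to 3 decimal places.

If T ~ Lognormal(μ,σ) then ln T ~ Normal(μ,σ), so the p-quantile of ln T is μ + z_p·σ.
ln(337) = 5.82 and ln(594) = 6.387; z_{0.08} = -1.405, z_{0.5} = 0.
σ = (6.387 − 5.82)/(0 − (-1.405)) = 0.403.
μ = 5.82 − (-1.405)·0.403 = 6.387.

μ ≈ 6.387, σ ≈ 0.403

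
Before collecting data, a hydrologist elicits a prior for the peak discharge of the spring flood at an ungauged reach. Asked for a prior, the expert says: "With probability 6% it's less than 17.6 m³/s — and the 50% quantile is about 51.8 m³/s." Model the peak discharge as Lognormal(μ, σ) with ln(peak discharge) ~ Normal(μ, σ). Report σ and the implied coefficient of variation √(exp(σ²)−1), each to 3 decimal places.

σ ≈ 0.694, CV ≈ 0.787

If T ~ Lognormal(μ,σ) then ln T ~ Normal(μ,σ), so the p-quantile of ln T is μ + z_p·σ.
ln(17.6) = 2.868 and ln(51.8) = 3.947; z_{0.06} = -1.555, z_{0.5} = 0.
σ = (3.947 − 2.868)/(0 − (-1.555)) = 0.694.
μ = 2.868 − (-1.555)·0.694 = 3.947.
CV = √(exp(σ²)−1) = √(exp(0.4821)−1) = 0.787.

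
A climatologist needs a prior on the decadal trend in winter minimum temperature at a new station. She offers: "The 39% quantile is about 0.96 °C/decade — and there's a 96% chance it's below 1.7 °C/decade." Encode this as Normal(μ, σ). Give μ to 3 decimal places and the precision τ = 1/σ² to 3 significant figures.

μ = 1.062, τ = 7.53

The p-quantile of Normal(μ,σ) is μ + z_p·σ, with z_{0.39} = -0.2793 and z_{0.96} = 1.751.
Eliminate σ: μ = (z₂·x₁ − z₁·x₂)/(z₂ − z₁) = (1.751·0.96 − (-0.2793)·1.7)/2.03 = 1.062.
Then σ = (x₂ − x₁)/(z₂ − z₁) = (1.7 − 0.96)/2.03 = 0.365.
Precision τ = 1/σ² = 1/0.3645² = 7.53.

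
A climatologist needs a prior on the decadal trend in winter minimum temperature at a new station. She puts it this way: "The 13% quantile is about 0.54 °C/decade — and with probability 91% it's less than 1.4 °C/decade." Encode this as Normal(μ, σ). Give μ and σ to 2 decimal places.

μ = 0.93, σ = 0.35

The p-quantile of Normal(μ,σ) is μ + z_p·σ, with z_{0.13} = -1.126 and z_{0.91} = 1.341.
Eliminate σ: μ = (z₂·x₁ − z₁·x₂)/(z₂ − z₁) = (1.341·0.54 − (-1.126)·1.4)/2.467 = 0.93.
Then σ = (x₂ − x₁)/(z₂ − z₁) = (1.4 − 0.54)/2.467 = 0.35.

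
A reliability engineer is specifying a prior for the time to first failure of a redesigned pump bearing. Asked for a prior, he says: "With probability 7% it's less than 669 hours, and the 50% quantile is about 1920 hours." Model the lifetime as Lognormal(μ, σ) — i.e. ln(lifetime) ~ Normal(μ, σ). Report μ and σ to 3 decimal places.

If T ~ Lognormal(μ,σ) then ln T ~ Normal(μ,σ), so the p-quantile of ln T is μ + z_p·σ.
ln(669) = 6.506 and ln(1920) = 7.56; z_{0.07} = -1.476, z_{0.5} = 0.
σ = (7.56 − 6.506)/(0 − (-1.476)) = 0.714.
μ = 6.506 − (-1.476)·0.714 = 7.560.

μ ≈ 7.560, σ ≈ 0.714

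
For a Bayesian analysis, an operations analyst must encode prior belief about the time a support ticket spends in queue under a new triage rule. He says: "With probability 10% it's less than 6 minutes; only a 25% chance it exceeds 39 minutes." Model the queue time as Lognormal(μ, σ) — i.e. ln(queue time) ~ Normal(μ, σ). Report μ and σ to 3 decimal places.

μ ≈ 3.018, σ ≈ 0.957

If T ~ Lognormal(μ,σ) then ln T ~ Normal(μ,σ), so the p-quantile of ln T is μ + z_p·σ.
ln(6) = 1.792 and ln(39) = 3.664; z_{0.1} = -1.282, z_{0.75} = 0.6745.
σ = (3.664 − 1.792)/(0.6745 − (-1.282)) = 0.957.
μ = 1.792 − (-1.282)·0.957 = 3.018.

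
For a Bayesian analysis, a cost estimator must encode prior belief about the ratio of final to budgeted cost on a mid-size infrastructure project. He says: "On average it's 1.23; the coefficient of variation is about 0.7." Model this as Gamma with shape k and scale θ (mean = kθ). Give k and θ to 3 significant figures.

k ≈ 2.04, θ ≈ 0.603

For Gamma(k, scale θ): mean = kθ, variance = kθ², so CV = 1/√k.
CV = 0.7, hence k = 1/CV² = 2.04.
Then θ = mean/k = 1.23/2.04 = 0.603.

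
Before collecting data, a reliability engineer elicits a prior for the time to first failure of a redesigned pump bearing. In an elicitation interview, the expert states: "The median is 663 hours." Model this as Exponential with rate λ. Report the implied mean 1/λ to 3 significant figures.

Exponential median = ln 2 / λ, so λ = ln 2 / 663.0 = 0.00105.
Mean = 1/λ = 957 hours.

mean ≈ 957 hours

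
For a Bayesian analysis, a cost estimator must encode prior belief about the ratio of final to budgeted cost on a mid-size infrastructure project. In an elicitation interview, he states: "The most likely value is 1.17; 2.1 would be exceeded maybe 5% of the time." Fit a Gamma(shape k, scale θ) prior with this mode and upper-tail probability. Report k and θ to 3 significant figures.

Gamma(k,θ) with k>1 has mode (k−1)θ, so θ = 1.17/(k−1).
Need P(X < 2.1) = 0.95 with θ tied to k this way. Start at k = 2, θ = 1.17: P(X<2.1) ≈ 0.536.
Too low — raise k to concentrate. Iterating converges to k ≈ 9.15.
Then θ = 1.17/(9.15−1) ≈ 0.144.

k ≈ 9.15, θ ≈ 0.144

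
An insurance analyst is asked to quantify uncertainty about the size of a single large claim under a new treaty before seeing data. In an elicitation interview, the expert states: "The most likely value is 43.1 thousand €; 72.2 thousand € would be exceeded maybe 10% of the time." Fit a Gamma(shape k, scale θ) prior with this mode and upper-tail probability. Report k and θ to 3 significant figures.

Gamma(k,θ) with k>1 has mode (k−1)θ, so θ = 43.1/(k−1).
Need P(X < 72.2) = 0.9 with θ tied to k this way. Start at k = 2, θ = 43.1: P(X<72.2) ≈ 0.499.
Too low — raise k to concentrate. Iterating converges to k ≈ 8.1.
Then θ = 43.1/(8.1−1) ≈ 6.07.

k ≈ 8.1, θ ≈ 6.07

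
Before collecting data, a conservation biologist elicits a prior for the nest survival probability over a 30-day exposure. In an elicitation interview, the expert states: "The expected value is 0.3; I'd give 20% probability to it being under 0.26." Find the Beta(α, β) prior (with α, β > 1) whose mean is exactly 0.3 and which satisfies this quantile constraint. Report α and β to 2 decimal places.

α ≈ 28.43, β ≈ 66.33

With mean 0.3 fixed, write α = 0.3s, β = 0.7s where s = α+β.
Need P(θ < 0.26) = 0.2 under Beta(0.3s, 0.7s). Normal approximation: (q−m)/√(m(1−m)/s) ≈ z_{0.2} = -0.842, so s ≈ 0.3·0.7·(-0.842)²/(0.26−0.3)² = 93.0.
At s = 93.0: P(θ<0.26) ≈ 0.202. Adjusting to match 0.2 gives s ≈ 94.75.
So α = 0.3·94.75 ≈ 28.43, β = 0.7·94.75 ≈ 66.33.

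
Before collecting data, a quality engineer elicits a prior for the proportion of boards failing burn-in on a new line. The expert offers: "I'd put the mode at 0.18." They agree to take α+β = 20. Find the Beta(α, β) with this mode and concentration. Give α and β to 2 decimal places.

α = 4.24, β = 15.76

For α,β > 1 the Beta mode is (α−1)/(α+β−2). With α+β = 20, the mode is (α−1)/18.
Set (α−1)/18 = 0.18 → α = 1 + 0.18·18 = 4.24.
β = 20 − α = 15.76.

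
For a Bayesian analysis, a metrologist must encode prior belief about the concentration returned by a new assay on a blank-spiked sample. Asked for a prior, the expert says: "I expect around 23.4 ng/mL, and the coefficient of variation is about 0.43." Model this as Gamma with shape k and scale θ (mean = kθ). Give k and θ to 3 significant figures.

k ≈ 5.41, θ ≈ 4.33

For Gamma(k, scale θ): mean = kθ, variance = kθ², so CV = 1/√k.
CV = 0.43, hence k = 1/CV² = 5.41.
Then θ = mean/k = 23.4/5.41 = 4.33.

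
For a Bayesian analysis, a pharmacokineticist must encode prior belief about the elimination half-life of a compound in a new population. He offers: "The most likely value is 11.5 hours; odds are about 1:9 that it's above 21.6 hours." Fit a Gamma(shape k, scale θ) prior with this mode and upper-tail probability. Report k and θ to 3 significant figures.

k ≈ 5.81, θ ≈ 2.39

Gamma(k,θ) with k>1 has mode (k−1)θ, so θ = 11.5/(k−1).
Need P(X < 21.6) = 0.9 with θ tied to k this way. Start at k = 2, θ = 11.5: P(X<21.6) ≈ 0.560.
Too low — raise k to concentrate. Iterating converges to k ≈ 5.81.
Then θ = 11.5/(5.81−1) ≈ 2.39.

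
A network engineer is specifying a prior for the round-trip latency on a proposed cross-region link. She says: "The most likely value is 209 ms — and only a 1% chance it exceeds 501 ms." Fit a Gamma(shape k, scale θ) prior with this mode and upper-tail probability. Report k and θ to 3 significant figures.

Gamma(k,θ) with k>1 has mode (k−1)θ, so θ = 209/(k−1).
Need P(X < 501) = 0.99 with θ tied to k this way. Start at k = 2, θ = 209: P(X<501) ≈ 0.691.
Too low — raise k to concentrate. Iterating converges to k ≈ 7.2.
Then θ = 209/(7.2−1) ≈ 33.7.

k ≈ 7.2, θ ≈ 33.7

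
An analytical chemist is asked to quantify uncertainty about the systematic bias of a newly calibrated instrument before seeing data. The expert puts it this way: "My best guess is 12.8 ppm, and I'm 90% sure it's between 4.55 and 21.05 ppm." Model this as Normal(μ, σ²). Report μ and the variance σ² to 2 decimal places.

A symmetric 90% interval runs μ ± z·σ with z = 1.645.
Half-width = 8.25, so σ = 8.25/1.645 = 5.016 and σ² = 25.16.
μ is the stated best guess, 12.80.

μ = 12.80, σ² = 25.16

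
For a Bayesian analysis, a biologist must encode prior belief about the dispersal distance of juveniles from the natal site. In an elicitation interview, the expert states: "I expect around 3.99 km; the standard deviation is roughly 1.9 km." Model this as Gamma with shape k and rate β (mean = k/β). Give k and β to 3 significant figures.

For Gamma(k, rate β): mean = k/β, variance = k/β², so CV = 1/√k.
CV = SD/mean = 1.9/3.99 = 0.4762, hence k = 1/CV² = 4.41.
Then β = k/mean = 4.41/3.99 = 1.11.

k ≈ 4.41, β ≈ 1.11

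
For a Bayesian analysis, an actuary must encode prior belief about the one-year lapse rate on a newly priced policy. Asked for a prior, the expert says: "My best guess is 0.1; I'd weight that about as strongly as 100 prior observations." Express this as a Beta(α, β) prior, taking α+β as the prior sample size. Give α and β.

Under the effective-sample-size interpretation, Beta(α, β) has prior mean α/(α+β) and prior sample size α+β.
So α+β = 100 and α/(α+β) = 0.1, giving α = 0.1·100 = 10 and β = 100 − 10 = 90.

α = 10, β = 90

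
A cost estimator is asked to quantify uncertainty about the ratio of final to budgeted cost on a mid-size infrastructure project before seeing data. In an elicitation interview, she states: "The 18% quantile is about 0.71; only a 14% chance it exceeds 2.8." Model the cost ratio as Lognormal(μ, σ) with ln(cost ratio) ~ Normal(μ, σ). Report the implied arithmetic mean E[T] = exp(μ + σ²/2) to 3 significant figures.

If T ~ Lognormal(μ,σ) then ln T ~ Normal(μ,σ), so the p-quantile of ln T is μ + z_p·σ.
ln(0.71) = -0.3425 and ln(2.8) = 1.03; z_{0.18} = -0.9154, z_{0.86} = 1.08.
σ = (1.03 − -0.3425)/(1.08 − (-0.9154)) = 0.688.
μ = -0.3425 − (-0.9154)·0.688 = 0.287.
E[T] = exp(μ + σ²/2) = exp(0.287 + 0.2364) = 1.69.

E[T] ≈ 1.69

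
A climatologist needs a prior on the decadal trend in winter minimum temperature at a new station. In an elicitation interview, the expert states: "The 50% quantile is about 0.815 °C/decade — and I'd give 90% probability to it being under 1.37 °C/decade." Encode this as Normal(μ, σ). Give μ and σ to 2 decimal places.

For Normal(μ,σ), the p-quantile is μ + z_p·σ. Here z_{0.5} = 0, z_{0.9} = 1.282.
So 0.815 = μ + 0σ and 1.37 = μ + 1.282σ.
Subtracting: σ = (1.37 − 0.815)/(1.282 − (0)) = 0.43.
Then μ = 0.815 − (0)·0.43 = 0.81.

μ = 0.81, σ = 0.43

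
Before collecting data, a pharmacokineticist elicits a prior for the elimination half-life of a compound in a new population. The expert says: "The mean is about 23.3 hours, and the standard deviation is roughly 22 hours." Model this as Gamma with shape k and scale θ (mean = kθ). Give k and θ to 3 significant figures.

k ≈ 1.12, θ ≈ 20.8

For Gamma(k, scale θ): mean = kθ, variance = kθ², so CV = 1/√k.
CV = SD/mean = 22/23.3 = 0.9442, hence k = 1/CV² = 1.12.
Then θ = mean/k = 23.3/1.12 = 20.8.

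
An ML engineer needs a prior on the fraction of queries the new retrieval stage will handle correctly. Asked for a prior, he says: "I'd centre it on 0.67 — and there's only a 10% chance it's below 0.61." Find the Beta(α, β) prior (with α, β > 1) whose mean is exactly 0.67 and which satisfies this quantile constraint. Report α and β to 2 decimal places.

With mean 0.67 fixed, write α = 0.67s, β = 0.33s where s = α+β.
Need P(θ < 0.61) = 0.1 under Beta(0.67s, 0.33s). Normal approximation: (q−m)/√(m(1−m)/s) ≈ z_{0.1} = -1.28, so s ≈ 0.67·0.33·(-1.28)²/(0.61−0.67)² = 100.9.
At s = 100.9: P(θ<0.61) ≈ 0.102. Adjusting to match 0.1 gives s ≈ 102.84.
So α = 0.67·102.84 ≈ 68.91, β = 0.33·102.84 ≈ 33.94.

α ≈ 68.91, β ≈ 33.94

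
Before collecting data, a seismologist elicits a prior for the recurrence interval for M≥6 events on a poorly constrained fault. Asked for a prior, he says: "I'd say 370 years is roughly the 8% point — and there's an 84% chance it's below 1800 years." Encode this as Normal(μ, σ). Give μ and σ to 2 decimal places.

For Normal(μ,σ), the p-quantile is μ + z_p·σ. Here z_{0.08} = -1.405, z_{0.84} = 0.9945.
So 370 = μ − 1.405σ and 1800 = μ + 0.9945σ.
Subtracting: σ = (1800 − 370)/(0.9945 − (-1.405)) = 595.95.
Then μ = 370 − (-1.405)·595.95 = 1207.35.

μ = 1207.35, σ = 595.95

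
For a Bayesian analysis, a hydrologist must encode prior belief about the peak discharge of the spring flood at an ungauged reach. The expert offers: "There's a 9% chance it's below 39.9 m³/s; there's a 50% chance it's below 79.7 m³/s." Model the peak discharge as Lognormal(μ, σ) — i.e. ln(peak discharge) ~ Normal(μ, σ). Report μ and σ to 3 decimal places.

If T ~ Lognormal(μ,σ) then ln T ~ Normal(μ,σ), so the p-quantile of ln T is μ + z_p·σ.
ln(39.9) = 3.686 and ln(79.7) = 4.378; z_{0.09} = -1.341, z_{0.5} = 0.
σ = (4.378 − 3.686)/(0 − (-1.341)) = 0.516.
μ = 3.686 − (-1.341)·0.516 = 4.378.

μ ≈ 4.378, σ ≈ 0.516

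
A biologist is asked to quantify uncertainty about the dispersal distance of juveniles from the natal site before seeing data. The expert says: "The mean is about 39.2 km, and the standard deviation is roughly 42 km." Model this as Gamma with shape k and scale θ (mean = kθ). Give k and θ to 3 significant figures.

k ≈ 0.871, θ ≈ 45

For Gamma(k, scale θ): mean = kθ, variance = kθ², so CV = 1/√k.
CV = SD/mean = 42/39.2 = 1.071, hence k = 1/CV² = 0.871.
Then θ = mean/k = 39.2/0.871 = 45.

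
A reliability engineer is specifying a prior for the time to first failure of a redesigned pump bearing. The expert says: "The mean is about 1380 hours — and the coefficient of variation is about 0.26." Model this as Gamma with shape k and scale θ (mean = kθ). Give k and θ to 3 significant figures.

For Gamma(k, scale θ): mean = kθ, variance = kθ², so CV = 1/√k.
CV = 0.26, hence k = 1/CV² = 14.8.
Then θ = mean/k = 1380/14.8 = 93.3.

k ≈ 14.8, θ ≈ 93.3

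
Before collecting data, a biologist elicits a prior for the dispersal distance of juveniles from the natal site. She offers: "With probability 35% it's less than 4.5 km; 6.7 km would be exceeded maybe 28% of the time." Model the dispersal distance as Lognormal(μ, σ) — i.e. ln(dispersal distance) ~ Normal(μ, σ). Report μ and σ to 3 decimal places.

μ ≈ 1.662, σ ≈ 0.411

If T ~ Lognormal(μ,σ) then ln T ~ Normal(μ,σ), so the p-quantile of ln T is μ + z_p·σ.
ln(4.5) = 1.504 and ln(6.7) = 1.902; z_{0.35} = -0.3853, z_{0.72} = 0.5828.
σ = (1.902 − 1.504)/(0.5828 − (-0.3853)) = 0.411.
μ = 1.504 − (-0.3853)·0.411 = 1.662.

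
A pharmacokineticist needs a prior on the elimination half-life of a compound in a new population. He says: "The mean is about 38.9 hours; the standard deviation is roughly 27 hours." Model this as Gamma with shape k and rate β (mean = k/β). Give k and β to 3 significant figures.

For Gamma(k, rate β): mean = k/β, variance = k/β², so CV = 1/√k.
CV = SD/mean = 27/38.9 = 0.6941, hence k = 1/CV² = 2.08.
Then β = k/mean = 2.08/38.9 = 0.0534.

k ≈ 2.08, β ≈ 0.0534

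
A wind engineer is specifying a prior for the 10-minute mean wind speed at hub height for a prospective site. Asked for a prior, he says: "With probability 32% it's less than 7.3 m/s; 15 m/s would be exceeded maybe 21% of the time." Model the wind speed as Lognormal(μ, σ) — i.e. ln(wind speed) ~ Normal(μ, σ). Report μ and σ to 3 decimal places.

If T ~ Lognormal(μ,σ) then ln T ~ Normal(μ,σ), so the p-quantile of ln T is μ + z_p·σ.
ln(7.3) = 1.988 and ln(15) = 2.708; z_{0.32} = -0.4677, z_{0.79} = 0.8064.
σ = (2.708 − 1.988)/(0.8064 − (-0.4677)) = 0.565.
μ = 1.988 − (-0.4677)·0.565 = 2.252.

μ ≈ 2.252, σ ≈ 0.565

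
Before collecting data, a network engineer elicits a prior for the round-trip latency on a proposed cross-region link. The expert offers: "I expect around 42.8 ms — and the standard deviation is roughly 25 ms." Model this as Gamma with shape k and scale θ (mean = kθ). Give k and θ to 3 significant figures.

For Gamma(k, scale θ): mean = kθ, variance = kθ², so CV = 1/√k.
CV = SD/mean = 25/42.8 = 0.5841, hence k = 1/CV² = 2.93.
Then θ = mean/k = 42.8/2.93 = 14.6.

k ≈ 2.93, θ ≈ 14.6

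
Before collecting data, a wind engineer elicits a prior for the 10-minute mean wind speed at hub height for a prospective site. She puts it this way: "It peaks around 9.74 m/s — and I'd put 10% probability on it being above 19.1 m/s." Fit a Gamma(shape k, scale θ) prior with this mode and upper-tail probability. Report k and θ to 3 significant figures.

Gamma(k,θ) with k>1 has mode (k−1)θ, so θ = 9.74/(k−1).
Need P(X < 19.1) = 0.9 with θ tied to k this way. Start at k = 2, θ = 9.74: P(X<19.1) ≈ 0.583.
Too low — raise k to concentrate. Iterating converges to k ≈ 5.22.
Then θ = 9.74/(5.22−1) ≈ 2.31.

k ≈ 5.22, θ ≈ 2.31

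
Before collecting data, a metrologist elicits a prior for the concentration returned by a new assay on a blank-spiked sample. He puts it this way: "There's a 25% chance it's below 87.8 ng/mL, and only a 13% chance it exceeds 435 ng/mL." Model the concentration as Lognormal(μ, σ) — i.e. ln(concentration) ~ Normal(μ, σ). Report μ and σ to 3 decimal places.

μ ≈ 5.074, σ ≈ 0.889

If T ~ Lognormal(μ,σ) then ln T ~ Normal(μ,σ), so the p-quantile of ln T is μ + z_p·σ.
ln(87.8) = 4.475 and ln(435) = 6.075; z_{0.25} = -0.6745, z_{0.87} = 1.126.
σ = (6.075 − 4.475)/(1.126 − (-0.6745)) = 0.889.
μ = 4.475 − (-0.6745)·0.889 = 5.074.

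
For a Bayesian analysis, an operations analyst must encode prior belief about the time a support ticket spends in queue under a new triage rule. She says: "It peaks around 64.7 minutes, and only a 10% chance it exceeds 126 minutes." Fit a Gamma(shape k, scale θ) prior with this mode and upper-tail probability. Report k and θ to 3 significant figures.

k ≈ 5.31, θ ≈ 15

Gamma(k,θ) with k>1 has mode (k−1)θ, so θ = 64.7/(k−1).
Need P(X < 126) = 0.9 with θ tied to k this way. Start at k = 2, θ = 64.7: P(X<126) ≈ 0.580.
Too low — raise k to concentrate. Iterating converges to k ≈ 5.31.
Then θ = 64.7/(5.31−1) ≈ 15.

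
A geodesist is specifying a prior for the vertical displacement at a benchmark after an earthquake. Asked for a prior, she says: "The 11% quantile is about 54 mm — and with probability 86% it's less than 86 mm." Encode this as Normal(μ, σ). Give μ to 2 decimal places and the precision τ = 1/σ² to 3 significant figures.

μ = 71.01, τ = 0.0052

The p-quantile of Normal(μ,σ) is μ + z_p·σ, with z_{0.11} = -1.227 and z_{0.86} = 1.08.
Eliminate σ: μ = (z₂·x₁ − z₁·x₂)/(z₂ − z₁) = (1.08·54 − (-1.227)·86)/2.307 = 71.01.
Then σ = (x₂ − x₁)/(z₂ − z₁) = (86 − 54)/2.307 = 13.87.
Precision τ = 1/σ² = 1/13.87² = 0.0052.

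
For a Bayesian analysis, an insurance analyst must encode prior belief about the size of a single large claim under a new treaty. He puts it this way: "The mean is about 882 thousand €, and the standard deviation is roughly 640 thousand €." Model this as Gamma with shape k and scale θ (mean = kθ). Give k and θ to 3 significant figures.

For Gamma(k, scale θ): mean = kθ, variance = kθ², so CV = 1/√k.
CV = SD/mean = 640/882 = 0.7256, hence k = 1/CV² = 1.9.
Then θ = mean/k = 882/1.9 = 464.

k ≈ 1.9, θ ≈ 464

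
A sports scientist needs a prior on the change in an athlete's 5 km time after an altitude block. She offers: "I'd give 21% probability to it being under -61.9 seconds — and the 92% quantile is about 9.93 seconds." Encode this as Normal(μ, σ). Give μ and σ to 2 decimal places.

The p-quantile of Normal(μ,σ) is μ + z_p·σ, with z_{0.21} = -0.8064 and z_{0.92} = 1.405.
Eliminate σ: μ = (z₂·x₁ − z₁·x₂)/(z₂ − z₁) = (1.405·-61.9 − (-0.8064)·9.93)/2.211 = -35.71.
Then σ = (x₂ − x₁)/(z₂ − z₁) = (9.93 − -61.9)/2.211 = 32.48.

μ = -35.71, σ = 32.48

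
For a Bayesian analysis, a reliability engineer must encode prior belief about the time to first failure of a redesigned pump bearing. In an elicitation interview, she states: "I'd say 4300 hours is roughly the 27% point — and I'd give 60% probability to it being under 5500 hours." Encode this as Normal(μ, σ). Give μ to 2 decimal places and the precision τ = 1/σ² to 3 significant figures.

For Normal(μ,σ), the p-quantile is μ + z_p·σ. Here z_{0.27} = -0.6128, z_{0.6} = 0.2533.
So 4300 = μ − 0.6128σ and 5500 = μ + 0.2533σ.
Subtracting: σ = (5500 − 4300)/(0.2533 − (-0.6128)) = 1385.43.
Then μ = 4300 − (-0.6128)·1385.43 = 5149.01.
Precision τ = 1/σ² = 1/1385² = 5.21e-07.

μ = 5149.01, τ = 5.21e-07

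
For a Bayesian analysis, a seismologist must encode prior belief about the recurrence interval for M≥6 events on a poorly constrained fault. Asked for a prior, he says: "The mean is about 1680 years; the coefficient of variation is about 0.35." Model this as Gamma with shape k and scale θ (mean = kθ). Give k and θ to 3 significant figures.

k ≈ 8.16, θ ≈ 206

For Gamma(k, scale θ): mean = kθ, variance = kθ², so CV = 1/√k.
CV = 0.35, hence k = 1/CV² = 8.16.
Then θ = mean/k = 1680/8.16 = 206.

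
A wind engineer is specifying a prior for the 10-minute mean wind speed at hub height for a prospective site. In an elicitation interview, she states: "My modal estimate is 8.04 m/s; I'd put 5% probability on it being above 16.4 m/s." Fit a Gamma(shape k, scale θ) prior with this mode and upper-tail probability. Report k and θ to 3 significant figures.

Gamma(k,θ) with k>1 has mode (k−1)θ, so θ = 8.04/(k−1).
Need P(X < 16.4) = 0.95 with θ tied to k this way. Start at k = 2, θ = 8.04: P(X<16.4) ≈ 0.605.
Too low — raise k to concentrate. Iterating converges to k ≈ 6.45.
Then θ = 8.04/(6.45−1) ≈ 1.48.

k ≈ 6.45, θ ≈ 1.48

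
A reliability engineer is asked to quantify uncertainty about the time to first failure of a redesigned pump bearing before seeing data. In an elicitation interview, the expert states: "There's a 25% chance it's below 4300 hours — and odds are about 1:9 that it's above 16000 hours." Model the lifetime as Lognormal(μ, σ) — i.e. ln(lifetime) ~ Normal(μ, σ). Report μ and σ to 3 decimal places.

If T ~ Lognormal(μ,σ) then ln T ~ Normal(μ,σ), so the p-quantile of ln T is μ + z_p·σ.
ln(4300) = 8.366 and ln(16000) = 9.68; z_{0.25} = -0.6745, z_{0.9} = 1.282.
σ = (9.68 − 8.366)/(1.282 − (-0.6745)) = 0.672.
μ = 8.366 − (-0.6745)·0.672 = 8.819.

μ ≈ 8.819, σ ≈ 0.672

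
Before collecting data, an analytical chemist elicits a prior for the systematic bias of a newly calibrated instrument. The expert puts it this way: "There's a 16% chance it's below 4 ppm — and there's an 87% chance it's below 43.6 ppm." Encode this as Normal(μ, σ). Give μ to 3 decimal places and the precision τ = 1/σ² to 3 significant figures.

For Normal(μ,σ), the p-quantile is μ + z_p·σ. Here z_{0.16} = -0.9945, z_{0.87} = 1.126.
So 4 = μ − 0.9945σ and 43.6 = μ + 1.126σ.
Subtracting: σ = (43.6 − 4)/(1.126 − (-0.9945)) = 18.672.
Then μ = 4 − (-0.9945)·18.672 = 22.568.
Precision τ = 1/σ² = 1/18.67² = 0.00287.

μ = 22.568, τ = 0.00287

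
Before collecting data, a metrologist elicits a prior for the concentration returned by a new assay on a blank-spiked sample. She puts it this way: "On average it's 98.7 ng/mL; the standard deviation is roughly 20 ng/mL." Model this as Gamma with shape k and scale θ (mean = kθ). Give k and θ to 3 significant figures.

For Gamma(k, scale θ): mean = kθ, variance = kθ², so CV = 1/√k.
CV = SD/mean = 20/98.7 = 0.2026, hence k = 1/CV² = 24.4.
Then θ = mean/k = 98.7/24.4 = 4.05.

k ≈ 24.4, θ ≈ 4.05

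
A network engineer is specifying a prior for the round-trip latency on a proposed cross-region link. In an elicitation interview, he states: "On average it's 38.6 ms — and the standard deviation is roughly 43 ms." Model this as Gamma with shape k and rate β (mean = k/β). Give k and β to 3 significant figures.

k ≈ 0.806, β ≈ 0.0209

For Gamma(k, rate β): mean = k/β, variance = k/β², so CV = 1/√k.
CV = SD/mean = 43/38.6 = 1.114, hence k = 1/CV² = 0.806.
Then β = k/mean = 0.806/38.6 = 0.0209.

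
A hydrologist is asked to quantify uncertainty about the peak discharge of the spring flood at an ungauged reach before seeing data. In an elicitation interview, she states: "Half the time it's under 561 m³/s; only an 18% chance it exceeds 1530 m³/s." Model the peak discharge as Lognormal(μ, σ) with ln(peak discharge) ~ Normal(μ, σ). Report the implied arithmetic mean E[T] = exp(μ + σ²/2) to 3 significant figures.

If T ~ Lognormal(μ,σ) then ln T ~ Normal(μ,σ), so the p-quantile of ln T is μ + z_p·σ.
ln(561) = 6.33 and ln(1530) = 7.333; z_{0.5} = 0, z_{0.82} = 0.9154.
σ = (7.333 − 6.33)/(0.9154 − (0)) = 1.096.
μ = 6.33 − (0)·1.096 = 6.330.
E[T] = exp(μ + σ²/2) = exp(6.330 + 0.6007) = 1020 m³/s.

E[T] ≈ 1020 m³/s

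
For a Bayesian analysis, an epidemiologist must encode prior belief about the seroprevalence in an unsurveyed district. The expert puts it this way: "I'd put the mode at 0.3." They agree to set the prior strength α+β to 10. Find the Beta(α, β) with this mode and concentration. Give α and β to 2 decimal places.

α = 3.40, β = 6.60

For α,β > 1 the Beta mode is (α−1)/(α+β−2). With α+β = 10, the mode is (α−1)/8.
Set (α−1)/8 = 0.3 → α = 1 + 0.3·8 = 3.40.
β = 10 − α = 6.60.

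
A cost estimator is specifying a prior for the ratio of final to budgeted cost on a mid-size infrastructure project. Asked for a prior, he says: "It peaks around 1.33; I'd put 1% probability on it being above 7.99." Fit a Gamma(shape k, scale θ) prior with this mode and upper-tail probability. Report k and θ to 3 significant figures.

k ≈ 2.15, θ ≈ 1.15

Gamma(k,θ) with k>1 has mode (k−1)θ, so θ = 1.33/(k−1).
Need P(X < 7.99) = 0.99 with θ tied to k this way. Start at k = 2, θ = 1.33: P(X<7.99) ≈ 0.983.
Too low — raise k to concentrate. Iterating converges to k ≈ 2.15.
Then θ = 1.33/(2.15−1) ≈ 1.15.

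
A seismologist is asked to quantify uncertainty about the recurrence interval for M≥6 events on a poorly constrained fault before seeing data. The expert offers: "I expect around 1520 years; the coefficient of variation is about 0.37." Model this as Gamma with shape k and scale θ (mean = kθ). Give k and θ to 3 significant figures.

For Gamma(k, scale θ): mean = kθ, variance = kθ², so CV = 1/√k.
CV = 0.37, hence k = 1/CV² = 7.3.
Then θ = mean/k = 1520/7.3 = 208.

k ≈ 7.3, θ ≈ 208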